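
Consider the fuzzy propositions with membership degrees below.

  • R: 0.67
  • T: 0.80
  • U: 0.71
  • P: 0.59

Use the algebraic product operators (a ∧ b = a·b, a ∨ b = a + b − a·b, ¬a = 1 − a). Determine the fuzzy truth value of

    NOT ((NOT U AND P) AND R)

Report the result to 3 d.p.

NOT U = 1 − 0.7100 = 0.2900
NOT U AND P = a·b on (0.2900, 0.5900) = 0.1711
(NOT U AND P) AND R = a·b on (0.1711, 0.6700) = 0.1146
NOT ((NOT U AND P) AND R) = 1 − 0.1146 = 0.8854

0.885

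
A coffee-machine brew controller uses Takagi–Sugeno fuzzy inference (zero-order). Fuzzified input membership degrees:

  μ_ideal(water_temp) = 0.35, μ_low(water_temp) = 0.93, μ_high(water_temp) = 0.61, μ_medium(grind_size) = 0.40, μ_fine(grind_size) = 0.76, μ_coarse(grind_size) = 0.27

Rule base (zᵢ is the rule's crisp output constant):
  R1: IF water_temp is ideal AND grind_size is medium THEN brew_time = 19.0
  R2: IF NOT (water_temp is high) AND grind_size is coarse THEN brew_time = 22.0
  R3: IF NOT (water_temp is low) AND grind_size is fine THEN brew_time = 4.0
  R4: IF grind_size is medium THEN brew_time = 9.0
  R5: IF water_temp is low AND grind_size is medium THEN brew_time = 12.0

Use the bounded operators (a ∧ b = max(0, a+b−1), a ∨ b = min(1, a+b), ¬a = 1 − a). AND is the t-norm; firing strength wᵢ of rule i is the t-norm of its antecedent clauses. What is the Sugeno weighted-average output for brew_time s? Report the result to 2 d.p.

10.36

R1 (z=19.0): ideal=0.35, medium=0.40; AND[max(0, a+b−1)] → w = 0.00
R2 (z=22.0): ¬high=1−0.61=0.39, coarse=0.27; AND[max(0, a+b−1)] → w = 0.00
R3 (z=4.0): ¬low=1−0.93=0.07, fine=0.76; AND[max(0, a+b−1)] → w = 0.00
R4 (z=9.0): medium=0.40 → w = 0.40
R5 (z=12.0): low=0.93, medium=0.40; AND[max(0, a+b−1)] → w = 0.33
Weighted average = (0.00·19.0 + 0.00·22.0 + 0.00·4.0 + 0.40·9.0 + 0.33·12.0) / (0.00 + 0.00 + 0.00 + 0.40 + 0.33)
  = 7.5600 / 0.7300 = 10.36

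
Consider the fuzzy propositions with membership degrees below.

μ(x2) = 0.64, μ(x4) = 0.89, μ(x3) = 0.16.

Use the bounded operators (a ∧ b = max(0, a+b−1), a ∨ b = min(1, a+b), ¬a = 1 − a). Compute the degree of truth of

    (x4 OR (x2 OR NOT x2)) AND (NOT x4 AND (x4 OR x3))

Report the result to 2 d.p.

NOT x2 = 1 − 0.64 = 0.36
x2 OR NOT x2 = min(1, a+b) on (0.64, 0.36) = 1.00
x4 OR (x2 OR NOT x2) = min(1, a+b) on (0.89, 1.00) = 1.00
NOT x4 = 1 − 0.89 = 0.11
x4 OR x3 = min(1, a+b) on (0.89, 0.16) = 1.00
NOT x4 AND (x4 OR x3) = max(0, a+b−1) on (0.11, 1.00) = 0.11
(x4 OR (x2 OR NOT x2)) AND (NOT x4 AND (x4 OR x3)) = max(0, a+b−1) on (1.00, 0.11) = 0.11

0.11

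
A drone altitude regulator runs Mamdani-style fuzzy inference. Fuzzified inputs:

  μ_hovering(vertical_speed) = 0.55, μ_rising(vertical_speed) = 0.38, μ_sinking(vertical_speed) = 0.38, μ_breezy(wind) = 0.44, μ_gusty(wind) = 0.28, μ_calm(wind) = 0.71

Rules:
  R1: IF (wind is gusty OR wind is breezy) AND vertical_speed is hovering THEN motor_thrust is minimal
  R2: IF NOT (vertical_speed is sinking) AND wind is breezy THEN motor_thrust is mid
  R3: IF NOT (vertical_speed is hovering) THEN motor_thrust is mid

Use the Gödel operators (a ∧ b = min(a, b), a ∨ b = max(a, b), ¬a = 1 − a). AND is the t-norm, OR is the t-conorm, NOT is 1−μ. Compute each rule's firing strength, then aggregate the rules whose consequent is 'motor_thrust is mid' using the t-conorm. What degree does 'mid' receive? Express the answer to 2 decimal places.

0.45

R1: (gusty=0.28 OR breezy=0.44) = 0.44; AND[min(a, b)] with hovering=0.55 → w = 0.44
R2: ¬sinking=1−0.38=0.62, breezy=0.44; AND[min(a, b)] → w = 0.44
R3: ¬hovering=1−0.55=0.45 → w = 0.45
Rules with consequent 'mid': {R2, R3} → strengths 0.44, 0.45
Aggregate via t-conorm [max(a, b)]: 0.45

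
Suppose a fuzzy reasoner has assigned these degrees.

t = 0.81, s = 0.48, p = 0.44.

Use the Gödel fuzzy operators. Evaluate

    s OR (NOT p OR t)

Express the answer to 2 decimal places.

NOT p = 1 − 0.44 = 0.56
NOT p OR t = max(a, b) on (0.56, 0.81) = 0.81
s OR (NOT p OR t) = max(a, b) on (0.48, 0.81) = 0.81

0.81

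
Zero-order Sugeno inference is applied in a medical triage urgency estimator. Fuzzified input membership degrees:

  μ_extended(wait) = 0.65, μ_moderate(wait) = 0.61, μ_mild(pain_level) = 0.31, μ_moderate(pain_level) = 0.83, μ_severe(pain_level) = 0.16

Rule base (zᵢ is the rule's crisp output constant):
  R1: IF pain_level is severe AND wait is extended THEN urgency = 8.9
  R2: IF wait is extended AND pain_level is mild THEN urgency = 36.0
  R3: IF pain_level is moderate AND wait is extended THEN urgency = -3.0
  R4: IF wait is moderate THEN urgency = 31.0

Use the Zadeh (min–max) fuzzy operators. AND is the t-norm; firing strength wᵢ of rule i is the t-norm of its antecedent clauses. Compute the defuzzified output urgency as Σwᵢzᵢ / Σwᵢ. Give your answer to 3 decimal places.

R1 (z=8.9): severe=0.16, extended=0.65; AND[min(a, b)] → w = 0.16
R2 (z=36.0): extended=0.65, mild=0.31; AND[min(a, b)] → w = 0.31
R3 (z=-3.0): moderate=0.83, extended=0.65; AND[min(a, b)] → w = 0.65
R4 (z=31.0): moderate=0.61 → w = 0.61
Weighted average = (0.16·8.9 + 0.31·36.0 + 0.65·-3.0 + 0.61·31.0) / (0.16 + 0.31 + 0.65 + 0.61)
  = 29.5440 / 1.7300 = 17.077

17.077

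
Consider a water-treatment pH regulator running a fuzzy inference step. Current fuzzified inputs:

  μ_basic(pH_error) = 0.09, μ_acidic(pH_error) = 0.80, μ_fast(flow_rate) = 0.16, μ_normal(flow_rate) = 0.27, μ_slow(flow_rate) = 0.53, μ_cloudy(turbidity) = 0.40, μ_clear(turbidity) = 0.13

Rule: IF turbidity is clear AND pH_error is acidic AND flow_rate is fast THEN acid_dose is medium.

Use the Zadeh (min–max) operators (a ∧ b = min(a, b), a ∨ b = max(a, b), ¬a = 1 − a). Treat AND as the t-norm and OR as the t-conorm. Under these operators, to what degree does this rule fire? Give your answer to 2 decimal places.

0.13

firing strength: clear=0.13, acidic=0.80, fast=0.16; AND[min(a, b)] → w = 0.13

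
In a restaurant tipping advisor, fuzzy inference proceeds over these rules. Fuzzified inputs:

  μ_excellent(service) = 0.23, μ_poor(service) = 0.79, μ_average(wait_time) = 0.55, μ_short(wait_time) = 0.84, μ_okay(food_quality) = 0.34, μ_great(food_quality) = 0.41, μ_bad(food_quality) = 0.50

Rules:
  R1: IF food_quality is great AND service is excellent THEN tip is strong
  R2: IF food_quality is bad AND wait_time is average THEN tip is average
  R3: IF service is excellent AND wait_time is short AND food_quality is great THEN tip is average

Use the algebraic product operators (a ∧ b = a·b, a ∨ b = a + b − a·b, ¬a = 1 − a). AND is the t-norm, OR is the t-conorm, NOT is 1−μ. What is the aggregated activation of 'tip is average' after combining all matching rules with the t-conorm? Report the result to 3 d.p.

0.332

R1: great=0.41, excellent=0.23; AND[a·b] → w = 0.0943
R2: bad=0.50, average=0.55; AND[a·b] → w = 0.2750
R3: excellent=0.23, short=0.84, great=0.41; AND[a·b] → w = 0.0792
Rules with consequent 'average': {R2, R3} → strengths 0.2750, 0.0792
Aggregate via t-conorm [a + b − a·b]: 0.3324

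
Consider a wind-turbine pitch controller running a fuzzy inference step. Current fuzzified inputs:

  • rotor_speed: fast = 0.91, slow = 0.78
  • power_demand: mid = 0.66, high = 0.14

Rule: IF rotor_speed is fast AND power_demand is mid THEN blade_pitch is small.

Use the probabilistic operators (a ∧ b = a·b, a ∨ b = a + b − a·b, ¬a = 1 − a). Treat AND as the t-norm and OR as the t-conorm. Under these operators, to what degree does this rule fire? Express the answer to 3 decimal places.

firing strength: fast=0.91, mid=0.66; AND[a·b] → w = 0.6006

0.601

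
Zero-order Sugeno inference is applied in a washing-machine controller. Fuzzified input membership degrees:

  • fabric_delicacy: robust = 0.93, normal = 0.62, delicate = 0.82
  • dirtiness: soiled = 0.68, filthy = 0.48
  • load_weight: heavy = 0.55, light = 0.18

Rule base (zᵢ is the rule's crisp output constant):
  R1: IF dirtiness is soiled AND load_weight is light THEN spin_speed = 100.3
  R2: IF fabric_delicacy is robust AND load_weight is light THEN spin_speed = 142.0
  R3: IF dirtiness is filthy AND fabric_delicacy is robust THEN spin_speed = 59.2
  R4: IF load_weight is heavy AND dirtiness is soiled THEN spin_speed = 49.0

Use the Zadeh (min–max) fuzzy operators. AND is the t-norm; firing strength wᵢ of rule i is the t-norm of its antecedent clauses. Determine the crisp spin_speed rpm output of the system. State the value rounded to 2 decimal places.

71.21

R1 (z=100.3): soiled=0.68, light=0.18; AND[min(a, b)] → w = 0.18
R2 (z=142.0): robust=0.93, light=0.18; AND[min(a, b)] → w = 0.18
R3 (z=59.2): filthy=0.48, robust=0.93; AND[min(a, b)] → w = 0.48
R4 (z=49.0): heavy=0.55, soiled=0.68; AND[min(a, b)] → w = 0.55
Weighted average = (0.18·100.3 + 0.18·142.0 + 0.48·59.2 + 0.55·49.0) / (0.18 + 0.18 + 0.48 + 0.55)
  = 98.9800 / 1.3900 = 71.21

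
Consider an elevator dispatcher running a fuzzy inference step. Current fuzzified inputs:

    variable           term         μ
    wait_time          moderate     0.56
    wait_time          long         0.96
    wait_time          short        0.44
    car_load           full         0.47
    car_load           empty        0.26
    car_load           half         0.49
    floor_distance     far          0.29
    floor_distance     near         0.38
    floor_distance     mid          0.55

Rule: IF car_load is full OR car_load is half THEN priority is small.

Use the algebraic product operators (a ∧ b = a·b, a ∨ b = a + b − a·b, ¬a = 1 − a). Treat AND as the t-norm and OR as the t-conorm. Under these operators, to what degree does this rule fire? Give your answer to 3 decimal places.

0.730

firing strength: full=0.47, half=0.49; OR[a + b − a·b] → w = 0.7297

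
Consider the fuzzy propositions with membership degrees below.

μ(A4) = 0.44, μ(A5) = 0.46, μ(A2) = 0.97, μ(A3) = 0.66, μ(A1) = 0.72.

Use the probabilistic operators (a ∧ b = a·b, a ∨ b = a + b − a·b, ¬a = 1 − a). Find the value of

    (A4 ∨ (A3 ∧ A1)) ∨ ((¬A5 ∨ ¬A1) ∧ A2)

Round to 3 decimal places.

A3 ∧ A1 = a·b on (0.6600, 0.7200) = 0.4752
A4 ∨ (A3 ∧ A1) = a + b − a·b on (0.4400, 0.4752) = 0.7061
¬A5 = 1 − 0.4600 = 0.5400
¬A1 = 1 − 0.7200 = 0.2800
¬A5 ∨ ¬A1 = a + b − a·b on (0.5400, 0.2800) = 0.6688
(¬A5 ∨ ¬A1) ∧ A2 = a·b on (0.6688, 0.9700) = 0.6487
(A4 ∨ (A3 ∧ A1)) ∨ ((¬A5 ∨ ¬A1) ∧ A2) = a + b − a·b on (0.7061, 0.6487) = 0.8968

0.897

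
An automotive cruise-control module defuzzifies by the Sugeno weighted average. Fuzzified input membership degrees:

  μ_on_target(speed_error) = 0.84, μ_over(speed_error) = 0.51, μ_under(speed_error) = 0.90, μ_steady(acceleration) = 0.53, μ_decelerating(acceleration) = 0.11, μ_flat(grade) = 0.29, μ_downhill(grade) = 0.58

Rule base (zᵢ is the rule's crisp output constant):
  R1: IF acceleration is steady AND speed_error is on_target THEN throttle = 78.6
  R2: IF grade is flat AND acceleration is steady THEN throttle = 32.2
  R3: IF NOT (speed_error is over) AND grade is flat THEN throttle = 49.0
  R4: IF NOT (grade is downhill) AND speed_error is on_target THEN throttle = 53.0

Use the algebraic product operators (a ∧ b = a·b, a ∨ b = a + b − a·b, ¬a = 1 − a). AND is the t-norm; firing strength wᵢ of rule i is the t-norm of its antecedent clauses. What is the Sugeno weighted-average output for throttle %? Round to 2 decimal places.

59.98

R1 (z=78.6): steady=0.53, on_target=0.84; AND[a·b] → w = 0.4452
R2 (z=32.2): flat=0.29, steady=0.53; AND[a·b] → w = 0.1537
R3 (z=49.0): ¬over=1−0.51=0.49, flat=0.29; AND[a·b] → w = 0.1421
R4 (z=53.0): ¬downhill=1−0.58=0.42, on_target=0.84; AND[a·b] → w = 0.3528
Weighted average = (0.4452·78.6 + 0.1537·32.2 + 0.1421·49.0 + 0.3528·53.0) / (0.4452 + 0.1537 + 0.1421 + 0.3528)
  = 65.6032 / 1.0938 = 59.98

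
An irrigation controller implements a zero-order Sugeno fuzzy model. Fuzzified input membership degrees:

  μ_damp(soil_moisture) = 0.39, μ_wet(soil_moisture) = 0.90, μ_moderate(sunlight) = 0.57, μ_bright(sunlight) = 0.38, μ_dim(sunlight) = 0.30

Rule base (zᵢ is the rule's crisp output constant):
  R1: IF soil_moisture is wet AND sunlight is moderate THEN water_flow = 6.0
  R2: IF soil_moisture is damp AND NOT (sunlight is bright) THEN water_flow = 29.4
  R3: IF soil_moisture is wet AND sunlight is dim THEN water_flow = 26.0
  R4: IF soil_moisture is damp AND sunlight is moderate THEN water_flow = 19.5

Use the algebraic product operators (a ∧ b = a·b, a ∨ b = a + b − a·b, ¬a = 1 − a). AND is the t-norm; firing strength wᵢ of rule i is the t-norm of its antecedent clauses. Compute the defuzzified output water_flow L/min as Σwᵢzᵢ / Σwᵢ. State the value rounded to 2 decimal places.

R1 (z=6.0): wet=0.90, moderate=0.57; AND[a·b] → w = 0.5130
R2 (z=29.4): damp=0.39, ¬bright=1−0.38=0.62; AND[a·b] → w = 0.2418
R3 (z=26.0): wet=0.90, dim=0.30; AND[a·b] → w = 0.2700
R4 (z=19.5): damp=0.39, moderate=0.57; AND[a·b] → w = 0.2223
Weighted average = (0.5130·6.0 + 0.2418·29.4 + 0.2700·26.0 + 0.2223·19.5) / (0.5130 + 0.2418 + 0.2700 + 0.2223)
  = 21.5418 / 1.2471 = 17.27

17.27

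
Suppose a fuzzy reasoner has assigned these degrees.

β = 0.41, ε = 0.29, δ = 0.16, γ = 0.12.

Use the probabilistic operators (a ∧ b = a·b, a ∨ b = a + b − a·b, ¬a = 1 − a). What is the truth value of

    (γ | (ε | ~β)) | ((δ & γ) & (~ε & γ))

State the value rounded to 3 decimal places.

~β = 1 − 0.4100 = 0.5900
ε | ~β = a + b − a·b on (0.2900, 0.5900) = 0.7089
γ | (ε | ~β) = a + b − a·b on (0.1200, 0.7089) = 0.7438
δ & γ = a·b on (0.1600, 0.1200) = 0.0192
~ε = 1 − 0.2900 = 0.7100
~ε & γ = a·b on (0.7100, 0.1200) = 0.0852
(δ & γ) & (~ε & γ) = a·b on (0.0192, 0.0852) = 0.0016
(γ | (ε | ~β)) | ((δ & γ) & (~ε & γ)) = a + b − a·b on (0.7438, 0.0016) = 0.7443

0.744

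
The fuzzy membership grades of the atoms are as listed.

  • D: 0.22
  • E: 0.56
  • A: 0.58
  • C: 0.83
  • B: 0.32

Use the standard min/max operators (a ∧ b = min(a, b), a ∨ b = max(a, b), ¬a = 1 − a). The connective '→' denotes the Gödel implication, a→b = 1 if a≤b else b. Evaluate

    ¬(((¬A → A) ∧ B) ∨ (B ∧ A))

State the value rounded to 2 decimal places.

¬A = 1 − 0.58 = 0.42
¬A → A  [Gödel: 1 if a≤b else b] with a=0.42, b=0.58 → 1.00
(¬A → A) ∧ B = min(a, b) on (1.00, 0.32) = 0.32
B ∧ A = min(a, b) on (0.32, 0.58) = 0.32
((¬A → A) ∧ B) ∨ (B ∧ A) = max(a, b) on (0.32, 0.32) = 0.32
¬(((¬A → A) ∧ B) ∨ (B ∧ A)) = 1 − 0.32 = 0.68

0.68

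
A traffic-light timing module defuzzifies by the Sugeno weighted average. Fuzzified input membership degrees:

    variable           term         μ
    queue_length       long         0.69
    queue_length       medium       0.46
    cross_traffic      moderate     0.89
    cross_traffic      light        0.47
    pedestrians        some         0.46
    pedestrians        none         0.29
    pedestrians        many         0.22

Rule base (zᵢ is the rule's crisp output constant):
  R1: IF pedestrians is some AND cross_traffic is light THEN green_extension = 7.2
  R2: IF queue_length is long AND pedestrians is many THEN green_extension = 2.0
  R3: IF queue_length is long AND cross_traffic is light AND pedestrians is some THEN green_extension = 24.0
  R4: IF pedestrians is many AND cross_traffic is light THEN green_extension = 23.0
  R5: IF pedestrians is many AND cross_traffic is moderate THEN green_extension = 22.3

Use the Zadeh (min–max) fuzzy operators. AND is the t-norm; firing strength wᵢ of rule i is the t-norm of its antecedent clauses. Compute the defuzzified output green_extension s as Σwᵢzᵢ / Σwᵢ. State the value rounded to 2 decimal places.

R1 (z=7.2): some=0.46, light=0.47; AND[min(a, b)] → w = 0.46
R2 (z=2.0): long=0.69, many=0.22; AND[min(a, b)] → w = 0.22
R3 (z=24.0): long=0.69, light=0.47, some=0.46; AND[min(a, b)] → w = 0.46
R4 (z=23.0): many=0.22, light=0.47; AND[min(a, b)] → w = 0.22
R5 (z=22.3): many=0.22, moderate=0.89; AND[min(a, b)] → w = 0.22
Weighted average = (0.46·7.2 + 0.22·2.0 + 0.46·24.0 + 0.22·23.0 + 0.22·22.3) / (0.46 + 0.22 + 0.46 + 0.22 + 0.22)
  = 24.7580 / 1.5800 = 15.67

15.67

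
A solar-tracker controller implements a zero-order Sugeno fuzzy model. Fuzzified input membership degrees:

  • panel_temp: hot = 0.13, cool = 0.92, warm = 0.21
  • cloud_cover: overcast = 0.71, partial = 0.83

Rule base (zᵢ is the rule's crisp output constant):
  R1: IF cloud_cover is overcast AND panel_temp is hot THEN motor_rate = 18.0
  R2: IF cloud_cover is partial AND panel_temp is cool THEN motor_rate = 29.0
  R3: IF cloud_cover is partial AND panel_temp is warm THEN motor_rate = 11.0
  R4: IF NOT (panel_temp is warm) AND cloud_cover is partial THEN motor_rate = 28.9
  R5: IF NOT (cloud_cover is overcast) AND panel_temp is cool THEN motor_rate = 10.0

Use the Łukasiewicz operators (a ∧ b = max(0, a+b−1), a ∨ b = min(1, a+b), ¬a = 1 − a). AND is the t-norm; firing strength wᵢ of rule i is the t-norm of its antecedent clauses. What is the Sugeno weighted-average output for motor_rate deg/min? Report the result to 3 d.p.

R1 (z=18.0): overcast=0.71, hot=0.13; AND[max(0, a+b−1)] → w = 0.00
R2 (z=29.0): partial=0.83, cool=0.92; AND[max(0, a+b−1)] → w = 0.75
R3 (z=11.0): partial=0.83, warm=0.21; AND[max(0, a+b−1)] → w = 0.04
R4 (z=28.9): ¬warm=1−0.21=0.79, partial=0.83; AND[max(0, a+b−1)] → w = 0.62
R5 (z=10.0): ¬overcast=1−0.71=0.29, cool=0.92; AND[max(0, a+b−1)] → w = 0.21
Weighted average = (0.00·18.0 + 0.75·29.0 + 0.04·11.0 + 0.62·28.9 + 0.21·10.0) / (0.00 + 0.75 + 0.04 + 0.62 + 0.21)
  = 42.2080 / 1.6200 = 26.054

26.054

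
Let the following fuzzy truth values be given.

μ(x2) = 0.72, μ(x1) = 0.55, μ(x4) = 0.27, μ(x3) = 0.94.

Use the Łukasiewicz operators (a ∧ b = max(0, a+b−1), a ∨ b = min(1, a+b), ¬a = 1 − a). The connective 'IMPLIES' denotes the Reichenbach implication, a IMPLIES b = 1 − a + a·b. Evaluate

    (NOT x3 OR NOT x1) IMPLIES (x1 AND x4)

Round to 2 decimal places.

0.49

NOT x3 = 1 − 0.94 = 0.06
NOT x1 = 1 − 0.55 = 0.45
NOT x3 OR NOT x1 = min(1, a+b) on (0.06, 0.45) = 0.51
x1 AND x4 = max(0, a+b−1) on (0.55, 0.27) = 0.00
(NOT x3 OR NOT x1) IMPLIES (x1 AND x4)  [Reichenbach: 1 − a + a·b] with a=0.51, b=0.00 → 0.49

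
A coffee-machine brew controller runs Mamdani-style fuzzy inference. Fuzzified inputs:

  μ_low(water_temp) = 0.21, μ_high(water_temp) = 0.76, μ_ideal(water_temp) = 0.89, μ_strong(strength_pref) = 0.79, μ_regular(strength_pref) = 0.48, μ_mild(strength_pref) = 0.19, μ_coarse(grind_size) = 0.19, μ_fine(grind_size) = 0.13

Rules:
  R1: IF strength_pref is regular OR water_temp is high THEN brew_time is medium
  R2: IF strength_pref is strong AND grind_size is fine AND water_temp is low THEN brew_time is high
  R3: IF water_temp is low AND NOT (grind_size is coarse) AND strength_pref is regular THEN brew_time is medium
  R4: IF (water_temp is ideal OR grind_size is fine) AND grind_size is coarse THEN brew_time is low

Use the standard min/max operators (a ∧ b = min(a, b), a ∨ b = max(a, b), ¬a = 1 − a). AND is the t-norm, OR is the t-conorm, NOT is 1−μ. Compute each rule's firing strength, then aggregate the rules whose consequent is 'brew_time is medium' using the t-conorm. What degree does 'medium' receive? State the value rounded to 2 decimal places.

0.76

R1: regular=0.48, high=0.76; OR[max(a, b)] → w = 0.76
R2: strong=0.79, fine=0.13, low=0.21; AND[min(a, b)] → w = 0.13
R3: low=0.21, ¬coarse=1−0.19=0.81, regular=0.48; AND[min(a, b)] → w = 0.21
R4: (ideal=0.89 OR fine=0.13) = 0.89; AND[min(a, b)] with coarse=0.19 → w = 0.19
Rules with consequent 'medium': {R1, R3} → strengths 0.76, 0.21
Aggregate via t-conorm [max(a, b)]: 0.76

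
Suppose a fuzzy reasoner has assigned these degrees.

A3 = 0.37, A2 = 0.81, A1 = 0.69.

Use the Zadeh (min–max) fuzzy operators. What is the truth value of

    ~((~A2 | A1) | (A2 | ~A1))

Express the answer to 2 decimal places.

~A2 = 1 − 0.81 = 0.19
~A2 | A1 = max(a, b) on (0.19, 0.69) = 0.69
~A1 = 1 − 0.69 = 0.31
A2 | ~A1 = max(a, b) on (0.81, 0.31) = 0.81
(~A2 | A1) | (A2 | ~A1) = max(a, b) on (0.69, 0.81) = 0.81
~((~A2 | A1) | (A2 | ~A1)) = 1 − 0.81 = 0.19

0.19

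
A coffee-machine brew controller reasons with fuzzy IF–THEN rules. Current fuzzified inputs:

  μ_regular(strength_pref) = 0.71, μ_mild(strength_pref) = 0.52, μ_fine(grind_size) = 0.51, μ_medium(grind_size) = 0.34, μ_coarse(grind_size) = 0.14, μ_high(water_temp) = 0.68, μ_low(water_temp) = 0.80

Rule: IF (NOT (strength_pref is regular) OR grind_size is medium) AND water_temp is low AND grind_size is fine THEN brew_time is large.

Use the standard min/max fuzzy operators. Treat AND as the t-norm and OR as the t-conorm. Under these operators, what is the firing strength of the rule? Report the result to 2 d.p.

0.34

firing strength: (¬regular=1−0.71=0.29 OR medium=0.34) = 0.34; AND[min(a, b)] with low=0.80, fine=0.51 → w = 0.34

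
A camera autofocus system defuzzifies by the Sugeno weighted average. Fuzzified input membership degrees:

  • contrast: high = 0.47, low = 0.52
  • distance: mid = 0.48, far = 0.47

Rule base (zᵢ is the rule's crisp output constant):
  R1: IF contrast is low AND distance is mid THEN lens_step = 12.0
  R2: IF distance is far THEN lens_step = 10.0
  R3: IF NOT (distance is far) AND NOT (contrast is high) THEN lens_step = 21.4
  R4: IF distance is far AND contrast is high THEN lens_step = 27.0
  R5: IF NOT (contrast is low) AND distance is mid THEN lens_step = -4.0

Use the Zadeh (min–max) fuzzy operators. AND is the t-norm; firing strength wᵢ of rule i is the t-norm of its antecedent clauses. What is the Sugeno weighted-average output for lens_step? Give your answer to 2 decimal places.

R1 (z=12.0): low=0.52, mid=0.48; AND[min(a, b)] → w = 0.48
R2 (z=10.0): far=0.47 → w = 0.47
R3 (z=21.4): ¬far=1−0.47=0.53, ¬high=1−0.47=0.53; AND[min(a, b)] → w = 0.53
R4 (z=27.0): far=0.47, high=0.47; AND[min(a, b)] → w = 0.47
R5 (z=-4.0): ¬low=1−0.52=0.48, mid=0.48; AND[min(a, b)] → w = 0.48
Weighted average = (0.48·12.0 + 0.47·10.0 + 0.53·21.4 + 0.47·27.0 + 0.48·-4.0) / (0.48 + 0.47 + 0.53 + 0.47 + 0.48)
  = 32.5720 / 2.4300 = 13.40

13.40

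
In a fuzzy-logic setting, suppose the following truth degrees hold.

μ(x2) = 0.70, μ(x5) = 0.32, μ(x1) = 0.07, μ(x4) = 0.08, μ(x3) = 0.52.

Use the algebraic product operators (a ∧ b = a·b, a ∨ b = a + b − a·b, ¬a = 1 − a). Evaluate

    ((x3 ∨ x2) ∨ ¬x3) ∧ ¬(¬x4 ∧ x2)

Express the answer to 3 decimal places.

0.329

x3 ∨ x2 = a + b − a·b on (0.5200, 0.7000) = 0.8560
¬x3 = 1 − 0.5200 = 0.4800
(x3 ∨ x2) ∨ ¬x3 = a + b − a·b on (0.8560, 0.4800) = 0.9251
¬x4 = 1 − 0.0800 = 0.9200
¬x4 ∧ x2 = a·b on (0.9200, 0.7000) = 0.6440
¬(¬x4 ∧ x2) = 1 − 0.6440 = 0.3560
((x3 ∨ x2) ∨ ¬x3) ∧ ¬(¬x4 ∧ x2) = a·b on (0.9251, 0.3560) = 0.3293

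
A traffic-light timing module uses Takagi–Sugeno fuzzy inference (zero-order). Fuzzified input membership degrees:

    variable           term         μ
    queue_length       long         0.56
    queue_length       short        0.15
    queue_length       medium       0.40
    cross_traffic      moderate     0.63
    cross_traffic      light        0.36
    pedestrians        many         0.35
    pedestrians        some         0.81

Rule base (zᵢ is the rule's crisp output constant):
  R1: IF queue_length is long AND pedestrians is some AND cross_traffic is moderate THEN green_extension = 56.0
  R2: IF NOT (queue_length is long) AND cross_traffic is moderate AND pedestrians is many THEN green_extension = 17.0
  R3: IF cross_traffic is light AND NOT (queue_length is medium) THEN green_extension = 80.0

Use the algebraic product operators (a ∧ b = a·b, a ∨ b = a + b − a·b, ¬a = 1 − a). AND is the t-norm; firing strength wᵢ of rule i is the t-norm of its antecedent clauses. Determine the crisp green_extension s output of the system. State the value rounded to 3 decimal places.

58.338

R1 (z=56.0): long=0.56, some=0.81, moderate=0.63; AND[a·b] → w = 0.2858
R2 (z=17.0): ¬long=1−0.56=0.44, moderate=0.63, many=0.35; AND[a·b] → w = 0.0970
R3 (z=80.0): light=0.36, ¬medium=1−0.40=0.60; AND[a·b] → w = 0.2160
Weighted average = (0.2858·56.0 + 0.0970·17.0 + 0.2160·80.0) / (0.2858 + 0.0970 + 0.2160)
  = 34.9323 / 0.5988 = 58.338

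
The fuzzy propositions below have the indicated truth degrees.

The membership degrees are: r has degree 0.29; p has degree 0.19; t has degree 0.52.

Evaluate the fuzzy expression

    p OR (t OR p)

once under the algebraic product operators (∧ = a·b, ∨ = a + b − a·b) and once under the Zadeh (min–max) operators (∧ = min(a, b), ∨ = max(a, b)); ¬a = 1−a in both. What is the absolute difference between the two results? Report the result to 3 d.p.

0.165

Under algebraic product:
  t OR p = a + b − a·b on (0.5200, 0.1900) = 0.6112
  p OR (t OR p) = a + b − a·b on (0.1900, 0.6112) = 0.6851
  → value = 0.6851
Under Zadeh (min–max):
  t OR p = max(a, b) on (0.52, 0.19) = 0.52
  p OR (t OR p) = max(a, b) on (0.19, 0.52) = 0.52
  → value = 0.5200
|0.6851 − 0.5200| = 0.165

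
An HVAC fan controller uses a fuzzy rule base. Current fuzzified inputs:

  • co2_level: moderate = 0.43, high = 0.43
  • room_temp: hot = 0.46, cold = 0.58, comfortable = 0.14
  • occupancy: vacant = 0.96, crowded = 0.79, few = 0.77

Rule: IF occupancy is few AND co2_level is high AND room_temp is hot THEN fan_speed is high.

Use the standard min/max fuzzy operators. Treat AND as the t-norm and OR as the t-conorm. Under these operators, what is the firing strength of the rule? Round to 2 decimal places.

firing strength: few=0.77, high=0.43, hot=0.46; AND[min(a, b)] → w = 0.43

0.43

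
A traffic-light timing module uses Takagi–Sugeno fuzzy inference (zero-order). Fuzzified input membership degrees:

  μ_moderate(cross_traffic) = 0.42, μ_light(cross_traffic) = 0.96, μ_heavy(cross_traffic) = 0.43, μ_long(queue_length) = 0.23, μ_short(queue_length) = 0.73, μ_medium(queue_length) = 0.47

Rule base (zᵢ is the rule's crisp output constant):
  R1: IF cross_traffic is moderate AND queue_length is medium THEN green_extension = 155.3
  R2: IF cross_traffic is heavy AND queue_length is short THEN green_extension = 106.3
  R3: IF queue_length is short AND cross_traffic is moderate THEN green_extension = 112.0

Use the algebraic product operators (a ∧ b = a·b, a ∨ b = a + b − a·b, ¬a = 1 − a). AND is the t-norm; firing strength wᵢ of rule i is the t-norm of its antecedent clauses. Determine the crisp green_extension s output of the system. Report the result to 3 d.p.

R1 (z=155.3): moderate=0.42, medium=0.47; AND[a·b] → w = 0.1974
R2 (z=106.3): heavy=0.43, short=0.73; AND[a·b] → w = 0.3139
R3 (z=112.0): short=0.73, moderate=0.42; AND[a·b] → w = 0.3066
Weighted average = (0.1974·155.3 + 0.3139·106.3 + 0.3066·112.0) / (0.1974 + 0.3139 + 0.3066)
  = 98.3630 / 0.8179 = 120.263

120.263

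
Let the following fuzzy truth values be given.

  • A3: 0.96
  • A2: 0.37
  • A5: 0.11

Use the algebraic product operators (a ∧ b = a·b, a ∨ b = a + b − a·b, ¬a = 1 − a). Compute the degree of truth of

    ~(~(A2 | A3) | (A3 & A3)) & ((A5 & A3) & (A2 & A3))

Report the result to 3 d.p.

A2 | A3 = a + b − a·b on (0.3700, 0.9600) = 0.9748
~(A2 | A3) = 1 − 0.9748 = 0.0252
A3 & A3 = a·b on (0.9600, 0.9600) = 0.9216
~(A2 | A3) | (A3 & A3) = a + b − a·b on (0.0252, 0.9216) = 0.9236
~(~(A2 | A3) | (A3 & A3)) = 1 − 0.9236 = 0.0764
A5 & A3 = a·b on (0.1100, 0.9600) = 0.1056
A2 & A3 = a·b on (0.3700, 0.9600) = 0.3552
(A5 & A3) & (A2 & A3) = a·b on (0.1056, 0.3552) = 0.0375
~(~(A2 | A3) | (A3 & A3)) & ((A5 & A3) & (A2 & A3)) = a·b on (0.0764, 0.0375) = 0.0029

0.003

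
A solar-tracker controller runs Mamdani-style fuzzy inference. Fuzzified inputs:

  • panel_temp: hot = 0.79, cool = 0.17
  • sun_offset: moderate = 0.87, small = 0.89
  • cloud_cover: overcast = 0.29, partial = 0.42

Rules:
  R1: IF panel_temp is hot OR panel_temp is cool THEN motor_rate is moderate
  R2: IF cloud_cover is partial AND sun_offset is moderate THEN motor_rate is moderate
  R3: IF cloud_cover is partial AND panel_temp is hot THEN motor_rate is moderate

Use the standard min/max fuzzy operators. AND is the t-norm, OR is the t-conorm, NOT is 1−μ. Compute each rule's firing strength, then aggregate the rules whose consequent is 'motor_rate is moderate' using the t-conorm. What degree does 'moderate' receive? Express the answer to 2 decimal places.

0.79

R1: hot=0.79, cool=0.17; OR[max(a, b)] → w = 0.79
R2: partial=0.42, moderate=0.87; AND[min(a, b)] → w = 0.42
R3: partial=0.42, hot=0.79; AND[min(a, b)] → w = 0.42
Rules with consequent 'moderate': {R1, R2, R3} → strengths 0.79, 0.42, 0.42
Aggregate via t-conorm [max(a, b)]: 0.79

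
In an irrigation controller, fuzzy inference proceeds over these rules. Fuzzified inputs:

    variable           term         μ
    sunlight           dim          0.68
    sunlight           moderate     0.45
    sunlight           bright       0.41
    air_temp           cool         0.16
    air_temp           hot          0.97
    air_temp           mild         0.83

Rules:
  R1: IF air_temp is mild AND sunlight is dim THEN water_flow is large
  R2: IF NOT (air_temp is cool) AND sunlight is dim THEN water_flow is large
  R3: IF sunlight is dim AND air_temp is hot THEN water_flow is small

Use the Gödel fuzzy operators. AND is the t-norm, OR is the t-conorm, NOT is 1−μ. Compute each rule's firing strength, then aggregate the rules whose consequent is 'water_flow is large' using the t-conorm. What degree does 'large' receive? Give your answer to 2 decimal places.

0.68

R1: mild=0.83, dim=0.68; AND[min(a, b)] → w = 0.68
R2: ¬cool=1−0.16=0.84, dim=0.68; AND[min(a, b)] → w = 0.68
R3: dim=0.68, hot=0.97; AND[min(a, b)] → w = 0.68
Rules with consequent 'large': {R1, R2} → strengths 0.68, 0.68
Aggregate via t-conorm [max(a, b)]: 0.68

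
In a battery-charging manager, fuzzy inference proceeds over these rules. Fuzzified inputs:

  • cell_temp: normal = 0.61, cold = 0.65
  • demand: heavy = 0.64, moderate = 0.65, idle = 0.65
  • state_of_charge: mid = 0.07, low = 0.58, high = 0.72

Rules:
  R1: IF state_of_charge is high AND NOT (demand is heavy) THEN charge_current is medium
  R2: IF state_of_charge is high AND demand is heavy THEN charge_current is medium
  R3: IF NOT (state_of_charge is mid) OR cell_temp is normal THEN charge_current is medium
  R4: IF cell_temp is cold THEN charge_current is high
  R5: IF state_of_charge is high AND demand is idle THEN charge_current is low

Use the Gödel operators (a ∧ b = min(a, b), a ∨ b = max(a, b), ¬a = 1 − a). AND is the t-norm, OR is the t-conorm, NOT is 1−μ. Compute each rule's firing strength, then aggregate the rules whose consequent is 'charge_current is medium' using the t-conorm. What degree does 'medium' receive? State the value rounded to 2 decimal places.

R1: high=0.72, ¬heavy=1−0.64=0.36; AND[min(a, b)] → w = 0.36
R2: high=0.72, heavy=0.64; AND[min(a, b)] → w = 0.64
R3: ¬mid=1−0.07=0.93, normal=0.61; OR[max(a, b)] → w = 0.93
R4: cold=0.65 → w = 0.65
R5: high=0.72, idle=0.65; AND[min(a, b)] → w = 0.65
Rules with consequent 'medium': {R1, R2, R3} → strengths 0.36, 0.64, 0.93
Aggregate via t-conorm [max(a, b)]: 0.93

0.93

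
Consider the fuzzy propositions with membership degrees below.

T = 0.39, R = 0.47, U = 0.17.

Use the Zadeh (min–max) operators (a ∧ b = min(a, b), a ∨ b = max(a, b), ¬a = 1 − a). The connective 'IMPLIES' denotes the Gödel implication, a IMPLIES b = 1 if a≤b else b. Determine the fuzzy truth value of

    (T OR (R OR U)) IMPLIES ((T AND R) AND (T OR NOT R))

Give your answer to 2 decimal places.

R OR U = max(a, b) on (0.47, 0.17) = 0.47
T OR (R OR U) = max(a, b) on (0.39, 0.47) = 0.47
T AND R = min(a, b) on (0.39, 0.47) = 0.39
NOT R = 1 − 0.47 = 0.53
T OR NOT R = max(a, b) on (0.39, 0.53) = 0.53
(T AND R) AND (T OR NOT R) = min(a, b) on (0.39, 0.53) = 0.39
(T OR (R OR U)) IMPLIES ((T AND R) AND (T OR NOT R))  [Gödel: 1 if a≤b else b] with a=0.47, b=0.39 → 0.39

0.39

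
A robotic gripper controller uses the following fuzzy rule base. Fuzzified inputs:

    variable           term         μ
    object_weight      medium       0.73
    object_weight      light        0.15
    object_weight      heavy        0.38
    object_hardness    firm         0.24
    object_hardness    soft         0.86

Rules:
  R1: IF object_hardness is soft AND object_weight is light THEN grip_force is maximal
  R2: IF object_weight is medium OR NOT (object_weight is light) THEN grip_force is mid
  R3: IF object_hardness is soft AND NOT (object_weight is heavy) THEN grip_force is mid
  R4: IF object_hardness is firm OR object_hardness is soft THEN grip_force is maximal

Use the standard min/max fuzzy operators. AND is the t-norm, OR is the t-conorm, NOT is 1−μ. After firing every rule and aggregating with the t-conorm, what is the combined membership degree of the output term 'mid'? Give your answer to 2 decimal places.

R1: soft=0.86, light=0.15; AND[min(a, b)] → w = 0.15
R2: medium=0.73, ¬light=1−0.15=0.85; OR[max(a, b)] → w = 0.85
R3: soft=0.86, ¬heavy=1−0.38=0.62; AND[min(a, b)] → w = 0.62
R4: firm=0.24, soft=0.86; OR[max(a, b)] → w = 0.86
Rules with consequent 'mid': {R2, R3} → strengths 0.85, 0.62
Aggregate via t-conorm [max(a, b)]: 0.85

0.85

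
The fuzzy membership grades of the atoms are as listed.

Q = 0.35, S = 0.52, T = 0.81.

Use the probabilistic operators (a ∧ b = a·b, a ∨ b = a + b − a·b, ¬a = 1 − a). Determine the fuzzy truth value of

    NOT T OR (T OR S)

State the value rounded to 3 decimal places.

NOT T = 1 − 0.8100 = 0.1900
T OR S = a + b − a·b on (0.8100, 0.5200) = 0.9088
NOT T OR (T OR S) = a + b − a·b on (0.1900, 0.9088) = 0.9261

0.926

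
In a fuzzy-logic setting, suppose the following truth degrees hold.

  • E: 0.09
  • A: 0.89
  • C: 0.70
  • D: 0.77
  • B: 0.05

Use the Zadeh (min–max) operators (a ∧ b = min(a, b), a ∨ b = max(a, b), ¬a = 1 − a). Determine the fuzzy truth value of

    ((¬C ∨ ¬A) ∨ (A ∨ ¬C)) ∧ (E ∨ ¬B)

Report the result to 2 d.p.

0.89

¬C = 1 − 0.70 = 0.30
¬A = 1 − 0.89 = 0.11
¬C ∨ ¬A = max(a, b) on (0.30, 0.11) = 0.30
¬C = 1 − 0.70 = 0.30
A ∨ ¬C = max(a, b) on (0.89, 0.30) = 0.89
(¬C ∨ ¬A) ∨ (A ∨ ¬C) = max(a, b) on (0.30, 0.89) = 0.89
¬B = 1 − 0.05 = 0.95
E ∨ ¬B = max(a, b) on (0.09, 0.95) = 0.95
((¬C ∨ ¬A) ∨ (A ∨ ¬C)) ∧ (E ∨ ¬B) = min(a, b) on (0.89, 0.95) = 0.89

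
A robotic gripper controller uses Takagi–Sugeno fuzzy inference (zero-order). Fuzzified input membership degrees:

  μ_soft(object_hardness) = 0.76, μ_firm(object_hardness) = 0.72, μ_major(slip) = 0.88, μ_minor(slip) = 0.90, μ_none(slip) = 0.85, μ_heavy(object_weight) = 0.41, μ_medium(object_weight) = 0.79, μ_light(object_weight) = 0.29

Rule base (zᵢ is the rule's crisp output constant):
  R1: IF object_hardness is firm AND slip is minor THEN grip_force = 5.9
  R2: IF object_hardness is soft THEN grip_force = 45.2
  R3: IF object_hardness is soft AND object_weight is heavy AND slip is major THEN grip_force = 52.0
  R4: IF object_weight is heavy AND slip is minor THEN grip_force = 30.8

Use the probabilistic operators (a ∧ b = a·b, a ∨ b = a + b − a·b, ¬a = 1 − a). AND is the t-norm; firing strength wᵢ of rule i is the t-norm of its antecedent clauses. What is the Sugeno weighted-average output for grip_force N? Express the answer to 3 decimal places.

31.103

R1 (z=5.9): firm=0.72, minor=0.90; AND[a·b] → w = 0.6480
R2 (z=45.2): soft=0.76 → w = 0.7600
R3 (z=52.0): soft=0.76, heavy=0.41, major=0.88; AND[a·b] → w = 0.2742
R4 (z=30.8): heavy=0.41, minor=0.90; AND[a·b] → w = 0.3690
Weighted average = (0.6480·5.9 + 0.7600·45.2 + 0.2742·52.0 + 0.3690·30.8) / (0.6480 + 0.7600 + 0.2742 + 0.3690)
  = 63.7992 / 2.0512 = 31.103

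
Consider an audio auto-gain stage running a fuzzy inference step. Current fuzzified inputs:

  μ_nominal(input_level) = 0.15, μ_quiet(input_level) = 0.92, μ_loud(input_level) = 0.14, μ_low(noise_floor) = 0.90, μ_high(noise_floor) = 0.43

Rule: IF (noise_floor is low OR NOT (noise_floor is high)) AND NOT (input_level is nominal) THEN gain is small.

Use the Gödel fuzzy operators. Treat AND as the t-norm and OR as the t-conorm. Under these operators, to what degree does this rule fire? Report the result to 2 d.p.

firing strength: (low=0.90 OR ¬high=1−0.43=0.57) = 0.90; AND[min(a, b)] with ¬nominal=1−0.15=0.85 → w = 0.85

0.85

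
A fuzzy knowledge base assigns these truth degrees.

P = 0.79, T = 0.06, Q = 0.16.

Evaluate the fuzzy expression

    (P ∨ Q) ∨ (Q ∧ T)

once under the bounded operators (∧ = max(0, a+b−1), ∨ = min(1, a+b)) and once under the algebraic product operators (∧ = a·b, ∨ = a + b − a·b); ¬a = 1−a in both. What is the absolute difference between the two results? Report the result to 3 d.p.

Under bounded:
  P ∨ Q = min(1, a+b) on (0.79, 0.16) = 0.95
  Q ∧ T = max(0, a+b−1) on (0.16, 0.06) = 0.00
  (P ∨ Q) ∨ (Q ∧ T) = min(1, a+b) on (0.95, 0.00) = 0.95
  → value = 0.9500
Under algebraic product:
  P ∨ Q = a + b − a·b on (0.7900, 0.1600) = 0.8236
  Q ∧ T = a·b on (0.1600, 0.0600) = 0.0096
  (P ∨ Q) ∨ (Q ∧ T) = a + b − a·b on (0.8236, 0.0096) = 0.8253
  → value = 0.8253
|0.9500 − 0.8253| = 0.125

0.125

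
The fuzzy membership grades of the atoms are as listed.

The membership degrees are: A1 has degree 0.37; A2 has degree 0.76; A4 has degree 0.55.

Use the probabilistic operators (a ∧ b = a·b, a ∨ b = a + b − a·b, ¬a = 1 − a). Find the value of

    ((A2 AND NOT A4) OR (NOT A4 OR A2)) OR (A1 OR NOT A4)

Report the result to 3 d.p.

0.970

NOT A4 = 1 − 0.5500 = 0.4500
A2 AND NOT A4 = a·b on (0.7600, 0.4500) = 0.3420
NOT A4 = 1 − 0.5500 = 0.4500
NOT A4 OR A2 = a + b − a·b on (0.4500, 0.7600) = 0.8680
(A2 AND NOT A4) OR (NOT A4 OR A2) = a + b − a·b on (0.3420, 0.8680) = 0.9131
NOT A4 = 1 − 0.5500 = 0.4500
A1 OR NOT A4 = a + b − a·b on (0.3700, 0.4500) = 0.6535
((A2 AND NOT A4) OR (NOT A4 OR A2)) OR (A1 OR NOT A4) = a + b − a·b on (0.9131, 0.6535) = 0.9699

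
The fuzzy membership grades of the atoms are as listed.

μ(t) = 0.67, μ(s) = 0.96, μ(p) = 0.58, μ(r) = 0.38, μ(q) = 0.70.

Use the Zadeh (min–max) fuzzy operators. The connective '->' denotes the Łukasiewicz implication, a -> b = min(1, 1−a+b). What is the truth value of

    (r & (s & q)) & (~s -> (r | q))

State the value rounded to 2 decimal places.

s & q = min(a, b) on (0.96, 0.70) = 0.70
r & (s & q) = min(a, b) on (0.38, 0.70) = 0.38
~s = 1 − 0.96 = 0.04
r | q = max(a, b) on (0.38, 0.70) = 0.70
~s -> (r | q)  [Łukasiewicz: min(1, 1−a+b)] with a=0.04, b=0.70 → 1.00
(r & (s & q)) & (~s -> (r | q)) = min(a, b) on (0.38, 1.00) = 0.38

0.38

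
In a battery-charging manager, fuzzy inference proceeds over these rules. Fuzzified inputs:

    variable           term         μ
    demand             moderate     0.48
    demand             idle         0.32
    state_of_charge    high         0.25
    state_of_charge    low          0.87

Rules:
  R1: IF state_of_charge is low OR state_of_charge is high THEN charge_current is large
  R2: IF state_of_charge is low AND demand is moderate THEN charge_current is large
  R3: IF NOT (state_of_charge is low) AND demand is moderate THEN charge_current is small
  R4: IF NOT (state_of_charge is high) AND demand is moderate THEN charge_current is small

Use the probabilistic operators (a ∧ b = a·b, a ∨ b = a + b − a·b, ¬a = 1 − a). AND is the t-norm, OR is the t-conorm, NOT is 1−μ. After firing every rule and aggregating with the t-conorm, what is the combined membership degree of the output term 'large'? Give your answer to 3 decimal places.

0.943

R1: low=0.87, high=0.25; OR[a + b − a·b] → w = 0.9025
R2: low=0.87, moderate=0.48; AND[a·b] → w = 0.4176
R3: ¬low=1−0.87=0.13, moderate=0.48; AND[a·b] → w = 0.0624
R4: ¬high=1−0.25=0.75, moderate=0.48; AND[a·b] → w = 0.3600
Rules with consequent 'large': {R1, R2} → strengths 0.9025, 0.4176
Aggregate via t-conorm [a + b − a·b]: 0.9432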